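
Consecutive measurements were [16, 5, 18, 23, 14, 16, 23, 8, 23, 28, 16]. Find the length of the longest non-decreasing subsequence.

6

Track the smallest tail for each achievable length (allowing ties):
16 → extends → [16]
5 → replaces 16 → [5]
18 → extends → [5, 18]
23 → extends → [5, 18, 23]
14 → replaces 18 → [5, 14, 23]
16 → replaces 23 → [5, 14, 16]
23 → extends → [5, 14, 16, 23]
8 → replaces 14 → [5, 8, 16, 23]
23 → extends → [5, 8, 16, 23, 23]
28 → extends → [5, 8, 16, 23, 23, 28]
16 → replaces 23 → [5, 8, 16, 16, 23, 28]
Six tails, so the longest non-decreasing subsequence has length 6 (e.g. 16, 18, 23, 23, 23, 28).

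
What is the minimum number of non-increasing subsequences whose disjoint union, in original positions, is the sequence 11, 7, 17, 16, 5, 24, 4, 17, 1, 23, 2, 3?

4

Place each on the leftmost legal pile:
11 → new pile 1 (tops now [11])
7 → pile 1 (tops now [7])
17 → new pile 2 (tops now [7, 17])
16 → pile 2 (tops now [7, 16])
5 → pile 1 (tops now [5, 16])
24 → new pile 3 (tops now [5, 16, 24])
4 → pile 1 (tops now [4, 16, 24])
17 → pile 3 (tops now [4, 16, 17])
1 → pile 1 (tops now [1, 16, 17])
23 → new pile 4 (tops now [1, 16, 17, 23])
2 → pile 2 (tops now [1, 2, 17, 23])
3 → pile 3 (tops now [1, 2, 3, 23])
Four piles.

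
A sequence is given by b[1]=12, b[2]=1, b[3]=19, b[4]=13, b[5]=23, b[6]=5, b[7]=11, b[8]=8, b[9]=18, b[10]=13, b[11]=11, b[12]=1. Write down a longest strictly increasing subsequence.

1, 5, 11, 18

Patience tails give the LIS length; then backtrack through the dp parents:
12 → extends → [12]
1 → replaces 12 → [1]
19 → extends → [1, 19]
13 → replaces 19 → [1, 13]
23 → extends → [1, 13, 23]
5 → replaces 13 → [1, 5, 23]
11 → replaces 23 → [1, 5, 11]
8 → replaces 11 → [1, 5, 8]
18 → extends → [1, 5, 8, 18]
13 → replaces 18 → [1, 5, 8, 13]
11 → replaces 13 → [1, 5, 8, 11]
1 → already a tail → [1, 5, 8, 11]
Length 4; one witness is 1, 5, 11, 18.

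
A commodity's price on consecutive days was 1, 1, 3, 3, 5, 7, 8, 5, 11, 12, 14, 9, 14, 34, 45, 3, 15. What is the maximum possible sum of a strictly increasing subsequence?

Let S[i] be the best sum of a strictly increasing subsequence ending at i:
i:       1   2   3   4   5   6   7   8   9  10  11  12  13  14  15  16  17
a[i]:    1   1   3   3   5   7   8   5  11  12  14   9  14  34  45   3  15
S:       1   1   4   4   9  16  24   9  35  47  61  33  61  95 140   4  76
Maximum is 140 (e.g. 1 + 3 + 5 + 7 + 8 + 11 + 12 + 14 + 34 + 45).

140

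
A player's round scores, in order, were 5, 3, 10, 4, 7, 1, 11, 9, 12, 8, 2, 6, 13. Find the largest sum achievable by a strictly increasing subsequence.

Let S[i] be the best sum of a strictly increasing subsequence ending at i:
i:      1  2  3  4  5  6  7  8  9 10 11 12 13
a[i]:   5  3 10  4  7  1 11  9 12  8  2  6 13
S:      5  3 15  7 14  1 26 23 38 22  3 13 51
Maximum is 51 (e.g. 5 + 10 + 11 + 12 + 13).

51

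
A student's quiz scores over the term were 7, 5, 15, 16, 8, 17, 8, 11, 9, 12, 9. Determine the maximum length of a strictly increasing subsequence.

Let dp[i] be the length of the longest such subsequence ending at index i:
i:      1  2  3  4  5  6  7  8  9 10 11
a[i]:   7  5 15 16  8 17  8 11  9 12  9
dp:     1  1  2  3  2  4  2  3  3  4  3
Maximum dp value is 4.

4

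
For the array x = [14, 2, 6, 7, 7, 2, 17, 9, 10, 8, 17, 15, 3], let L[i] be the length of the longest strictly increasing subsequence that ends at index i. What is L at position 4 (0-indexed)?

dp[i] = 1 + max{dp[j] : j<i, x[j]<x[i]} (or 1 if no such j):
i:      0  1  2  3  4  5  6  7  8  9 10 11 12
x[i]:  14  2  6  7  7  2 17  9 10  8 17 15  3
dp:     1  1  2  3  3  1  4  4  5  4  6  6  2
At index 4 the value is 3.

3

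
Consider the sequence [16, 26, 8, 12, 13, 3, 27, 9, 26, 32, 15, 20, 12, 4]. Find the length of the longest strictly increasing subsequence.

Track the smallest tail for each achievable length (strict):
16 → extends → [16]
26 → extends → [16, 26]
8 → replaces 16 → [8, 26]
12 → replaces 26 → [8, 12]
13 → extends → [8, 12, 13]
3 → replaces 8 → [3, 12, 13]
27 → extends → [3, 12, 13, 27]
9 → replaces 12 → [3, 9, 13, 27]
26 → replaces 27 → [3, 9, 13, 26]
32 → extends → [3, 9, 13, 26, 32]
15 → replaces 26 → [3, 9, 13, 15, 32]
20 → replaces 32 → [3, 9, 13, 15, 20]
12 → replaces 13 → [3, 9, 12, 15, 20]
4 → replaces 9 → [3, 4, 12, 15, 20]
Five tails, so the longest strictly increasing subsequence has length 5 (e.g. 8, 12, 13, 27, 32).

5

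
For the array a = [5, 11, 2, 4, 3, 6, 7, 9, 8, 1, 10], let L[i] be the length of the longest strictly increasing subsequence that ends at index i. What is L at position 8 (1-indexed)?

5

dp[i] = 1 + max{dp[j] : j<i, a[j]<a[i]} (or 1 if no such j):
i:      1  2  3  4  5  6  7  8  9 10 11
a[i]:   5 11  2  4  3  6  7  9  8  1 10
dp:     1  2  1  2  2  3  4  5  5  1  6
At index 8 the value is 5.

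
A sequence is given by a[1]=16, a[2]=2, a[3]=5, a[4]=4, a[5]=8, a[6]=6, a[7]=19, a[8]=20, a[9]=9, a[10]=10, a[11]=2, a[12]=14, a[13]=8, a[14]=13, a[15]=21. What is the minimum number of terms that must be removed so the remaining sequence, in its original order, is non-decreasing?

Fewest deletions = n − (longest non-decreasing subsequence).
i:      1  2  3  4  5  6  7  8  9 10 11 12 13 14 15
a[i]:  16  2  5  4  8  6 19 20  9 10  2 14  8 13 21
dp:     1  1  2  2  3  3  4  5  4  5  2  6  4  6  7
max dp = 7, so deletions = 15 − 7 = 8.

8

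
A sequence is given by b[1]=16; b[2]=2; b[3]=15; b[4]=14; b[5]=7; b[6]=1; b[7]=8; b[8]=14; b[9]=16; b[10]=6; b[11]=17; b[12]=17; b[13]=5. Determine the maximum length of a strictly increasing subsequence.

6

Let dp[i] be the length of the longest such subsequence ending at index i:
i:      1  2  3  4  5  6  7  8  9 10 11 12 13
b[i]:  16  2 15 14  7  1  8 14 16  6 17 17  5
dp:     1  1  2  2  2  1  3  4  5  2  6  6  2
Maximum dp value is 6.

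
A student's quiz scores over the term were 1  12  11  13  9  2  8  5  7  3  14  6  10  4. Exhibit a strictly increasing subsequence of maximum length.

1, 2, 5, 7, 14

Patience tails give the LIS length; then backtrack through the dp parents:
1 → extends → [1]
12 → extends → [1, 12]
11 → replaces 12 → [1, 11]
13 → extends → [1, 11, 13]
9 → replaces 11 → [1, 9, 13]
2 → replaces 9 → [1, 2, 13]
8 → replaces 13 → [1, 2, 8]
5 → replaces 8 → [1, 2, 5]
7 → extends → [1, 2, 5, 7]
3 → replaces 5 → [1, 2, 3, 7]
14 → extends → [1, 2, 3, 7, 14]
6 → replaces 7 → [1, 2, 3, 6, 14]
10 → replaces 14 → [1, 2, 3, 6, 10]
4 → replaces 6 → [1, 2, 3, 4, 10]
Length 5; one witness is 1, 2, 5, 7, 14.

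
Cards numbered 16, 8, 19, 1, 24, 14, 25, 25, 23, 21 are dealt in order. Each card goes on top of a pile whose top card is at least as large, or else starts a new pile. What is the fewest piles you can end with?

The minimum number of non-increasing subsequences covering a sequence equals the length of its longest strictly increasing subsequence.
LIS length is 4 (e.g. 16, 19, 24, 25), so 4 piles are needed.

4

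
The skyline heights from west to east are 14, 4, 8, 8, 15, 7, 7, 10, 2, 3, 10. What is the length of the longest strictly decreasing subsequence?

4

Negate each value so 'decreasing' becomes 'increasing', then run patience tails on the negated sequence:
-14 → extends → [-14]
-4 → extends → [-14, -4]
-8 → replaces -4 → [-14, -8]
-8 → already a tail → [-14, -8]
-15 → replaces -14 → [-15, -8]
-7 → extends → [-15, -8, -7]
-7 → already a tail → [-15, -8, -7]
-10 → replaces -8 → [-15, -10, -7]
-2 → extends → [-15, -10, -7, -2]
-3 → replaces -2 → [-15, -10, -7, -3]
-10 → already a tail → [-15, -10, -7, -3]
Four tails, so the longest strictly decreasing subsequence of the original has length 4.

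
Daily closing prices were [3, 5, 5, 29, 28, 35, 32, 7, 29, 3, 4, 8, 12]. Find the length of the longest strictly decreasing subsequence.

4

Let dp[i] be the longest strictly decreasing subsequence ending at i:
i:      1  2  3  4  5  6  7  8  9 10 11 12 13
a[i]:   3  5  5 29 28 35 32  7 29  3  4  8 12
dp:     1  1  1  1  2  1  2  3  3  4  4  4  4
Maximum is 4.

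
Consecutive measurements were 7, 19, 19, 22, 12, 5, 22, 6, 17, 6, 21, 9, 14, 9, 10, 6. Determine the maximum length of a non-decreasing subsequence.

6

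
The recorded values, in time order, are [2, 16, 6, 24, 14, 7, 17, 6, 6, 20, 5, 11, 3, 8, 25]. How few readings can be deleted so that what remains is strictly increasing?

Fewest deletions = n − (longest strictly increasing subsequence).
i:      1  2  3  4  5  6  7  8  9 10 11 12 13 14 15
a[i]:   2 16  6 24 14  7 17  6  6 20  5 11  3  8 25
dp:     1  2  2  3  3  3  4  2  2  5  2  4  2  4  6
max dp = 6, so deletions = 15 − 6 = 9.

9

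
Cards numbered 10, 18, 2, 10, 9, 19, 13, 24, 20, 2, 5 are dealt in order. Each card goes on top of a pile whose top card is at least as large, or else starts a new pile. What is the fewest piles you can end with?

4

Place each on the leftmost legal pile:
10 → new pile 1 (tops now [10])
18 → new pile 2 (tops now [10, 18])
2 → pile 1 (tops now [2, 18])
10 → pile 2 (tops now [2, 10])
9 → pile 2 (tops now [2, 9])
19 → new pile 3 (tops now [2, 9, 19])
13 → pile 3 (tops now [2, 9, 13])
24 → new pile 4 (tops now [2, 9, 13, 24])
20 → pile 4 (tops now [2, 9, 13, 20])
2 → pile 1 (tops now [2, 9, 13, 20])
5 → pile 2 (tops now [2, 5, 13, 20])
Four piles.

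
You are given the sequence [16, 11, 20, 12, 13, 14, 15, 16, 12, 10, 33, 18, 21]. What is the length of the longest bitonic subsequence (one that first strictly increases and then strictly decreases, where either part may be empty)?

8

inc[i] = longest strictly increasing subsequence ending at i; dec[i] = longest strictly decreasing subsequence starting at i:
i:      1  2  3  4  5  6  7  8  9 10 11 12 13
a[i]:  16 11 20 12 13 14 15 16 12 10 33 18 21
inc:    1  1  2  2  3  4  5  6  2  1  7  7  8
dec:    4  2  4  2  3  3  3  3  2  1  2  1  1
Best peak at i=8 (value 16): inc=6, dec=3, length 6+3−1 = 8.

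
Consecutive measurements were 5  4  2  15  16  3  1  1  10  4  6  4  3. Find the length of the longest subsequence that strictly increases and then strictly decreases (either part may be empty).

7

inc[i] = longest strictly increasing subsequence ending at i; dec[i] = longest strictly decreasing subsequence starting at i:
i:      1  2  3  4  5  6  7  8  9 10 11 12 13
a[i]:   5  4  2 15 16  3  1  1 10  4  6  4  3
inc:    1  1  1  2  3  2  1  1  3  3  4  3  2
dec:    4  3  2  5  5  2  1  1  4  2  3  2  1
Best peak at i=5 (value 16): inc=3, dec=5, length 3+5−1 = 7.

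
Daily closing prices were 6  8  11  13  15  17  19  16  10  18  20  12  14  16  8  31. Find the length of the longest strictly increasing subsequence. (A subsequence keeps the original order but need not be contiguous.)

9

Track the smallest tail for each achievable length (strict):
6 → extends → [6]
8 → extends → [6, 8]
11 → extends → [6, 8, 11]
13 → extends → [6, 8, 11, 13]
15 → extends → [6, 8, 11, 13, 15]
17 → extends → [6, 8, 11, 13, 15, 17]
19 → extends → [6, 8, 11, 13, 15, 17, 19]
16 → replaces 17 → [6, 8, 11, 13, 15, 16, 19]
10 → replaces 11 → [6, 8, 10, 13, 15, 16, 19]
18 → replaces 19 → [6, 8, 10, 13, 15, 16, 18]
20 → extends → [6, 8, 10, 13, 15, 16, 18, 20]
12 → replaces 13 → [6, 8, 10, 12, 15, 16, 18, 20]
14 → replaces 15 → [6, 8, 10, 12, 14, 16, 18, 20]
16 → already a tail → [6, 8, 10, 12, 14, 16, 18, 20]
8 → already a tail → [6, 8, 10, 12, 14, 16, 18, 20]
31 → extends → [6, 8, 10, 12, 14, 16, 18, 20, 31]
Nine tails, so the longest strictly increasing subsequence has length 9 (e.g. 6, 8, 11, 13, 15, 17, 19, 20, 31).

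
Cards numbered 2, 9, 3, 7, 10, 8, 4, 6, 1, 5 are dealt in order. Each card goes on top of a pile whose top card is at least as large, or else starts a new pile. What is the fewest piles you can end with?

4

The minimum number of non-increasing subsequences covering a sequence equals the length of its longest strictly increasing subsequence.
LIS length is 4 (e.g. 2, 3, 7, 10), so 4 piles are needed.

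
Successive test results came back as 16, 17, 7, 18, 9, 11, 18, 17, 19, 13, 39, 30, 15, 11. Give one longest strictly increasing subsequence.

Patience tails give the LIS length; then backtrack through the dp parents:
16 → extends → [16]
17 → extends → [16, 17]
7 → replaces 16 → [7, 17]
18 → extends → [7, 17, 18]
9 → replaces 17 → [7, 9, 18]
11 → replaces 18 → [7, 9, 11]
18 → extends → [7, 9, 11, 18]
17 → replaces 18 → [7, 9, 11, 17]
19 → extends → [7, 9, 11, 17, 19]
13 → replaces 17 → [7, 9, 11, 13, 19]
39 → extends → [7, 9, 11, 13, 19, 39]
30 → replaces 39 → [7, 9, 11, 13, 19, 30]
15 → replaces 19 → [7, 9, 11, 13, 15, 30]
11 → already a tail → [7, 9, 11, 13, 15, 30]
Length 6; one witness is 7, 9, 11, 18, 19, 39.

7, 9, 11, 18, 19, 39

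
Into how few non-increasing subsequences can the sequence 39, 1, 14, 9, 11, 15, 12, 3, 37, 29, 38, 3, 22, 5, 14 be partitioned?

6

Place each on the leftmost legal pile:
39 → new pile 1 (tops now [39])
1 → pile 1 (tops now [1])
14 → new pile 2 (tops now [1, 14])
9 → pile 2 (tops now [1, 9])
11 → new pile 3 (tops now [1, 9, 11])
15 → new pile 4 (tops now [1, 9, 11, 15])
12 → pile 4 (tops now [1, 9, 11, 12])
3 → pile 2 (tops now [1, 3, 11, 12])
37 → new pile 5 (tops now [1, 3, 11, 12, 37])
29 → pile 5 (tops now [1, 3, 11, 12, 29])
38 → new pile 6 (tops now [1, 3, 11, 12, 29, 38])
3 → pile 2 (tops now [1, 3, 11, 12, 29, 38])
22 → pile 5 (tops now [1, 3, 11, 12, 22, 38])
5 → pile 3 (tops now [1, 3, 5, 12, 22, 38])
14 → pile 5 (tops now [1, 3, 5, 12, 14, 38])
Six piles.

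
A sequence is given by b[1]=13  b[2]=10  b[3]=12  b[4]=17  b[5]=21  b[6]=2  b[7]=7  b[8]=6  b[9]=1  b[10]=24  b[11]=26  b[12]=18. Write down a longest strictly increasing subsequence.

Patience tails give the LIS length; then backtrack through the dp parents:
13 → extends → [13]
10 → replaces 13 → [10]
12 → extends → [10, 12]
17 → extends → [10, 12, 17]
21 → extends → [10, 12, 17, 21]
2 → replaces 10 → [2, 12, 17, 21]
7 → replaces 12 → [2, 7, 17, 21]
6 → replaces 7 → [2, 6, 17, 21]
1 → replaces 2 → [1, 6, 17, 21]
24 → extends → [1, 6, 17, 21, 24]
26 → extends → [1, 6, 17, 21, 24, 26]
18 → replaces 21 → [1, 6, 17, 18, 24, 26]
Length 6; one witness is 10, 12, 17, 21, 24, 26.

10, 12, 17, 21, 24, 26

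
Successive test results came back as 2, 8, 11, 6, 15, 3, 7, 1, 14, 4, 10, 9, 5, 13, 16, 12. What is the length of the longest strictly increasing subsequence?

6

Track the smallest tail for each achievable length (strict):
2 → extends → [2]
8 → extends → [2, 8]
11 → extends → [2, 8, 11]
6 → replaces 8 → [2, 6, 11]
15 → extends → [2, 6, 11, 15]
3 → replaces 6 → [2, 3, 11, 15]
7 → replaces 11 → [2, 3, 7, 15]
1 → replaces 2 → [1, 3, 7, 15]
14 → replaces 15 → [1, 3, 7, 14]
4 → replaces 7 → [1, 3, 4, 14]
10 → replaces 14 → [1, 3, 4, 10]
9 → replaces 10 → [1, 3, 4, 9]
5 → replaces 9 → [1, 3, 4, 5]
13 → extends → [1, 3, 4, 5, 13]
16 → extends → [1, 3, 4, 5, 13, 16]
12 → replaces 13 → [1, 3, 4, 5, 12, 16]
Six tails, so the longest strictly increasing subsequence has length 6 (e.g. 2, 6, 7, 10, 13, 16).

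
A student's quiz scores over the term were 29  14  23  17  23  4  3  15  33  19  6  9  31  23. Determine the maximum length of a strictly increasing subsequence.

Let dp[i] be the length of the longest such subsequence ending at index i:
i:      1  2  3  4  5  6  7  8  9 10 11 12 13 14
a[i]:  29 14 23 17 23  4  3 15 33 19  6  9 31 23
dp:     1  1  2  2  3  1  1  2  4  3  2  3  4  4
Maximum dp value is 4.

4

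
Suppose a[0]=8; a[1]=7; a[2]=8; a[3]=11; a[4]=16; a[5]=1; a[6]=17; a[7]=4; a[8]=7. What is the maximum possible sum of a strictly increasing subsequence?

59

Let S[i] be the best sum of a strictly increasing subsequence ending at i:
i:      0  1  2  3  4  5  6  7  8
a[i]:   8  7  8 11 16  1 17  4  7
S:      8  7 15 26 42  1 59  5 12
Maximum is 59 (e.g. 7 + 8 + 11 + 16 + 17).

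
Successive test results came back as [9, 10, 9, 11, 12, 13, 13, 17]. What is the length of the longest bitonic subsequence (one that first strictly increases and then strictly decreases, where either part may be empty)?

6

inc[i] = longest strictly increasing subsequence ending at i; dec[i] = longest strictly decreasing subsequence starting at i:
i:      1  2  3  4  5  6  7  8
a[i]:   9 10  9 11 12 13 13 17
inc:    1  2  1  3  4  5  5  6
dec:    1  2  1  1  1  1  1  1
Best peak at i=8 (value 17): inc=6, dec=1, length 6+1−1 = 6.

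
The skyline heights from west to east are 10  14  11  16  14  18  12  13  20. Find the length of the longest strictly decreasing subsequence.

Negate each value so 'decreasing' becomes 'increasing', then run patience tails on the negated sequence:
-10 → extends → [-10]
-14 → replaces -10 → [-14]
-11 → extends → [-14, -11]
-16 → replaces -14 → [-16, -11]
-14 → replaces -11 → [-16, -14]
-18 → replaces -16 → [-18, -14]
-12 → extends → [-18, -14, -12]
-13 → replaces -12 → [-18, -14, -13]
-20 → replaces -18 → [-20, -14, -13]
Three tails, so the longest strictly decreasing subsequence of the original has length 3.

3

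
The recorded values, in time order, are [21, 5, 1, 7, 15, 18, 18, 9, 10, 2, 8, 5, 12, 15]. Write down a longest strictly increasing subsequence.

Patience tails give the LIS length; then backtrack through the dp parents:
21 → extends → [21]
5 → replaces 21 → [5]
1 → replaces 5 → [1]
7 → extends → [1, 7]
15 → extends → [1, 7, 15]
18 → extends → [1, 7, 15, 18]
18 → already a tail → [1, 7, 15, 18]
9 → replaces 15 → [1, 7, 9, 18]
10 → replaces 18 → [1, 7, 9, 10]
2 → replaces 7 → [1, 2, 9, 10]
8 → replaces 9 → [1, 2, 8, 10]
5 → replaces 8 → [1, 2, 5, 10]
12 → extends → [1, 2, 5, 10, 12]
15 → extends → [1, 2, 5, 10, 12, 15]
Length 6; one witness is 5, 7, 9, 10, 12, 15.

5, 7, 9, 10, 12, 15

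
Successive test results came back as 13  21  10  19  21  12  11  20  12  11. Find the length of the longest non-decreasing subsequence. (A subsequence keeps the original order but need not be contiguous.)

Track the smallest tail for each achievable length (allowing ties):
13 → extends → [13]
21 → extends → [13, 21]
10 → replaces 13 → [10, 21]
19 → replaces 21 → [10, 19]
21 → extends → [10, 19, 21]
12 → replaces 19 → [10, 12, 21]
11 → replaces 12 → [10, 11, 21]
20 → replaces 21 → [10, 11, 20]
12 → replaces 20 → [10, 11, 12]
11 → replaces 12 → [10, 11, 11]
Three tails, so the longest non-decreasing subsequence has length 3 (e.g. 13, 21, 21).

3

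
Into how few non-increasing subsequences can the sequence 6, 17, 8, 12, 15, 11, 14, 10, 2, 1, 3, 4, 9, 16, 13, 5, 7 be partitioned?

5

Place each on the leftmost legal pile:
6 → new pile 1 (tops now [6])
17 → new pile 2 (tops now [6, 17])
8 → pile 2 (tops now [6, 8])
12 → new pile 3 (tops now [6, 8, 12])
15 → new pile 4 (tops now [6, 8, 12, 15])
11 → pile 3 (tops now [6, 8, 11, 15])
14 → pile 4 (tops now [6, 8, 11, 14])
10 → pile 3 (tops now [6, 8, 10, 14])
2 → pile 1 (tops now [2, 8, 10, 14])
1 → pile 1 (tops now [1, 8, 10, 14])
3 → pile 2 (tops now [1, 3, 10, 14])
4 → pile 3 (tops now [1, 3, 4, 14])
9 → pile 4 (tops now [1, 3, 4, 9])
16 → new pile 5 (tops now [1, 3, 4, 9, 16])
13 → pile 5 (tops now [1, 3, 4, 9, 13])
5 → pile 4 (tops now [1, 3, 4, 5, 13])
7 → pile 5 (tops now [1, 3, 4, 5, 7])
Five piles.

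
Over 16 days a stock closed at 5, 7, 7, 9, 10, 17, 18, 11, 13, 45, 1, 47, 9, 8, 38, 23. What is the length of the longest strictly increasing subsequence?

Let dp[i] be the length of the longest such subsequence ending at index i:
i:      1  2  3  4  5  6  7  8  9 10 11 12 13 14 15 16
a[i]:   5  7  7  9 10 17 18 11 13 45  1 47  9  8 38 23
dp:     1  2  2  3  4  5  6  5  6  7  1  8  3  3  7  7
Maximum dp value is 8.

8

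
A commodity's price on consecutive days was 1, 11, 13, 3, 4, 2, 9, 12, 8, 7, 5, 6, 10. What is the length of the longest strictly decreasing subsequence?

5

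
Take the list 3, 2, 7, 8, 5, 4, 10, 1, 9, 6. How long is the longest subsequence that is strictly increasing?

Track the smallest tail for each achievable length (strict):
3 → extends → [3]
2 → replaces 3 → [2]
7 → extends → [2, 7]
8 → extends → [2, 7, 8]
5 → replaces 7 → [2, 5, 8]
4 → replaces 5 → [2, 4, 8]
10 → extends → [2, 4, 8, 10]
1 → replaces 2 → [1, 4, 8, 10]
9 → replaces 10 → [1, 4, 8, 9]
6 → replaces 8 → [1, 4, 6, 9]
Four tails, so the longest strictly increasing subsequence has length 4 (e.g. 3, 7, 8, 10).

4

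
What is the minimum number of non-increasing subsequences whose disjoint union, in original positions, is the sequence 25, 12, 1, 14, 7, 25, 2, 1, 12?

Place each on the leftmost legal pile:
25 → new pile 1 (tops now [25])
12 → pile 1 (tops now [12])
1 → pile 1 (tops now [1])
14 → new pile 2 (tops now [1, 14])
7 → pile 2 (tops now [1, 7])
25 → new pile 3 (tops now [1, 7, 25])
2 → pile 2 (tops now [1, 2, 25])
1 → pile 1 (tops now [1, 2, 25])
12 → pile 3 (tops now [1, 2, 12])
Three piles.

3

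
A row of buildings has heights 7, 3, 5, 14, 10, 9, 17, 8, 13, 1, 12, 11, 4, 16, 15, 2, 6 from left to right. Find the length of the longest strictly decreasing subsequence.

Negate each value so 'decreasing' becomes 'increasing', then run patience tails on the negated sequence:
-7 → extends → [-7]
-3 → extends → [-7, -3]
-5 → replaces -3 → [-7, -5]
-14 → replaces -7 → [-14, -5]
-10 → replaces -5 → [-14, -10]
-9 → extends → [-14, -10, -9]
-17 → replaces -14 → [-17, -10, -9]
-8 → extends → [-17, -10, -9, -8]
-13 → replaces -10 → [-17, -13, -9, -8]
-1 → extends → [-17, -13, -9, -8, -1]
-12 → replaces -9 → [-17, -13, -12, -8, -1]
-11 → replaces -8 → [-17, -13, -12, -11, -1]
-4 → replaces -1 → [-17, -13, -12, -11, -4]
-16 → replaces -13 → [-17, -16, -12, -11, -4]
-15 → replaces -12 → [-17, -16, -15, -11, -4]
-2 → extends → [-17, -16, -15, -11, -4, -2]
-6 → replaces -4 → [-17, -16, -15, -11, -6, -2]
Six tails, so the longest strictly decreasing subsequence of the original has length 6.

6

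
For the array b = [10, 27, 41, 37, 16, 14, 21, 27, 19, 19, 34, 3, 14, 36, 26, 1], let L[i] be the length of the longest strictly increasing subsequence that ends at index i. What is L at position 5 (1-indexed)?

dp[i] = 1 + max{dp[j] : j<i, b[j]<b[i]} (or 1 if no such j):
i:      1  2  3  4  5  6  7  8  9 10 11 12 13 14 15 16
b[i]:  10 27 41 37 16 14 21 27 19 19 34  3 14 36 26  1
dp:     1  2  3  3  2  2  3  4  3  3  5  1  2  6  4  1
At index 5 the value is 2.

2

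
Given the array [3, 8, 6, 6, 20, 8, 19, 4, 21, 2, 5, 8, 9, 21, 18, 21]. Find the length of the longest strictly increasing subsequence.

7

Let dp[i] be the length of the longest such subsequence ending at index i:
i:      1  2  3  4  5  6  7  8  9 10 11 12 13 14 15 16
a[i]:   3  8  6  6 20  8 19  4 21  2  5  8  9 21 18 21
dp:     1  2  2  2  3  3  4  2  5  1  3  4  5  6  6  7
Maximum dp value is 7.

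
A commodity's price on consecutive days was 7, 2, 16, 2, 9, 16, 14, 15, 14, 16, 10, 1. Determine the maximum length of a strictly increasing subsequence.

Let dp[i] be the length of the longest such subsequence ending at index i:
i:      1  2  3  4  5  6  7  8  9 10 11 12
a[i]:   7  2 16  2  9 16 14 15 14 16 10  1
dp:     1  1  2  1  2  3  3  4  3  5  3  1
Maximum dp value is 5.

5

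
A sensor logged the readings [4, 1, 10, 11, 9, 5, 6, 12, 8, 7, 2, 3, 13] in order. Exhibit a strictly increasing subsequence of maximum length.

4, 10, 11, 12, 13

Patience tails give the LIS length; then backtrack through the dp parents:
4 → extends → [4]
1 → replaces 4 → [1]
10 → extends → [1, 10]
11 → extends → [1, 10, 11]
9 → replaces 10 → [1, 9, 11]
5 → replaces 9 → [1, 5, 11]
6 → replaces 11 → [1, 5, 6]
12 → extends → [1, 5, 6, 12]
8 → replaces 12 → [1, 5, 6, 8]
7 → replaces 8 → [1, 5, 6, 7]
2 → replaces 5 → [1, 2, 6, 7]
3 → replaces 6 → [1, 2, 3, 7]
13 → extends → [1, 2, 3, 7, 13]
Length 5; one witness is 4, 10, 11, 12, 13.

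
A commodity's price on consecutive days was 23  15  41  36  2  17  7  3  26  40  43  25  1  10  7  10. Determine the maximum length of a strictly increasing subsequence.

5

Let dp[i] be the length of the longest such subsequence ending at index i:
i:      1  2  3  4  5  6  7  8  9 10 11 12 13 14 15 16
a[i]:  23 15 41 36  2 17  7  3 26 40 43 25  1 10  7 10
dp:     1  1  2  2  1  2  2  2  3  4  5  3  1  3  3  4
Maximum dp value is 5.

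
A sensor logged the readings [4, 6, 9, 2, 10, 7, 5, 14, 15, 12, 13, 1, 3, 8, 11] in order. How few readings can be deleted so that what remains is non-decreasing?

9

Fewest deletions = n − (longest non-decreasing subsequence).
Patience tails:
4 → extends → [4]
6 → extends → [4, 6]
9 → extends → [4, 6, 9]
2 → replaces 4 → [2, 6, 9]
10 → extends → [2, 6, 9, 10]
7 → replaces 9 → [2, 6, 7, 10]
5 → replaces 6 → [2, 5, 7, 10]
14 → extends → [2, 5, 7, 10, 14]
15 → extends → [2, 5, 7, 10, 14, 15]
12 → replaces 14 → [2, 5, 7, 10, 12, 15]
13 → replaces 15 → [2, 5, 7, 10, 12, 13]
1 → replaces 2 → [1, 5, 7, 10, 12, 13]
3 → replaces 5 → [1, 3, 7, 10, 12, 13]
8 → replaces 10 → [1, 3, 7, 8, 12, 13]
11 → replaces 12 → [1, 3, 7, 8, 11, 13]
Longest non-decreasing subsequence has length 6, so deletions = 15 − 6 = 9.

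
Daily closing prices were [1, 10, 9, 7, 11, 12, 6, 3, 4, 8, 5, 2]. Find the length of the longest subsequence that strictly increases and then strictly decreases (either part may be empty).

7

inc[i] = longest strictly increasing subsequence ending at i; dec[i] = longest strictly decreasing subsequence starting at i:
i:      1  2  3  4  5  6  7  8  9 10 11 12
a[i]:   1 10  9  7 11 12  6  3  4  8  5  2
inc:    1  2  2  2  3  4  2  2  3  4  4  2
dec:    1  6  5  4  4  4  3  2  2  3  2  1
Best peak at i=2 (value 10): inc=2, dec=6, length 2+6−1 = 7.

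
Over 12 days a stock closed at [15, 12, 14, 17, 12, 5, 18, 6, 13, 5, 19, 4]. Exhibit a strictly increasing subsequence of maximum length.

12, 14, 17, 18, 19

Patience tails give the LIS length; then backtrack through the dp parents:
15 → extends → [15]
12 → replaces 15 → [12]
14 → extends → [12, 14]
17 → extends → [12, 14, 17]
12 → already a tail → [12, 14, 17]
5 → replaces 12 → [5, 14, 17]
18 → extends → [5, 14, 17, 18]
6 → replaces 14 → [5, 6, 17, 18]
13 → replaces 17 → [5, 6, 13, 18]
5 → already a tail → [5, 6, 13, 18]
19 → extends → [5, 6, 13, 18, 19]
4 → replaces 5 → [4, 6, 13, 18, 19]
Length 5; one witness is 12, 14, 17, 18, 19.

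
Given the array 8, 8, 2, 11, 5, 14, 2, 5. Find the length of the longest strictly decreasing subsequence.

3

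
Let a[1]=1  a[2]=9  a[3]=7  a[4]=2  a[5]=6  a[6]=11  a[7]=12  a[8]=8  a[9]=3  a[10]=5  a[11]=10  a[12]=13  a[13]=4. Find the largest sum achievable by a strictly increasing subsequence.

46

Let S[i] be the best sum of a strictly increasing subsequence ending at i:
i:      1  2  3  4  5  6  7  8  9 10 11 12 13
a[i]:   1  9  7  2  6 11 12  8  3  5 10 13  4
S:      1 10  8  3  9 21 33 17  6 11 27 46 10
Maximum is 46 (e.g. 1 + 9 + 11 + 12 + 13).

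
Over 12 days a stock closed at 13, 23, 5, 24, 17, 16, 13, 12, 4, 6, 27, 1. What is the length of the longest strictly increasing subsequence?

Track the smallest tail for each achievable length (strict):
13 → extends → [13]
23 → extends → [13, 23]
5 → replaces 13 → [5, 23]
24 → extends → [5, 23, 24]
17 → replaces 23 → [5, 17, 24]
16 → replaces 17 → [5, 16, 24]
13 → replaces 16 → [5, 13, 24]
12 → replaces 13 → [5, 12, 24]
4 → replaces 5 → [4, 12, 24]
6 → replaces 12 → [4, 6, 24]
27 → extends → [4, 6, 24, 27]
1 → replaces 4 → [1, 6, 24, 27]
Four tails, so the longest strictly increasing subsequence has length 4 (e.g. 13, 23, 24, 27).

4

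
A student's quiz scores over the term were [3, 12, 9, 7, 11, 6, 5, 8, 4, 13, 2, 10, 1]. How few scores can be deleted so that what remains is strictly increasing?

9

Fewest deletions = n − (longest strictly increasing subsequence).
i:      1  2  3  4  5  6  7  8  9 10 11 12 13
a[i]:   3 12  9  7 11  6  5  8  4 13  2 10  1
dp:     1  2  2  2  3  2  2  3  2  4  1  4  1
max dp = 4, so deletions = 13 − 4 = 9.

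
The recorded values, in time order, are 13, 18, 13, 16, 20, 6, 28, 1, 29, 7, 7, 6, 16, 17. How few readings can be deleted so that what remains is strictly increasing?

Fewest deletions = n − (longest strictly increasing subsequence).
Patience tails:
13 → extends → [13]
18 → extends → [13, 18]
13 → already a tail → [13, 18]
16 → replaces 18 → [13, 16]
20 → extends → [13, 16, 20]
6 → replaces 13 → [6, 16, 20]
28 → extends → [6, 16, 20, 28]
1 → replaces 6 → [1, 16, 20, 28]
29 → extends → [1, 16, 20, 28, 29]
7 → replaces 16 → [1, 7, 20, 28, 29]
7 → already a tail → [1, 7, 20, 28, 29]
6 → replaces 7 → [1, 6, 20, 28, 29]
16 → replaces 20 → [1, 6, 16, 28, 29]
17 → replaces 28 → [1, 6, 16, 17, 29]
Longest strictly increasing subsequence has length 5, so deletions = 14 − 5 = 9.

9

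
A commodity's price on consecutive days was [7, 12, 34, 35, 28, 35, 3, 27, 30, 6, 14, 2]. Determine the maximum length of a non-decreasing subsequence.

Track the smallest tail for each achievable length (allowing ties):
7 → extends → [7]
12 → extends → [7, 12]
34 → extends → [7, 12, 34]
35 → extends → [7, 12, 34, 35]
28 → replaces 34 → [7, 12, 28, 35]
35 → extends → [7, 12, 28, 35, 35]
3 → replaces 7 → [3, 12, 28, 35, 35]
27 → replaces 28 → [3, 12, 27, 35, 35]
30 → replaces 35 → [3, 12, 27, 30, 35]
6 → replaces 12 → [3, 6, 27, 30, 35]
14 → replaces 27 → [3, 6, 14, 30, 35]
2 → replaces 3 → [2, 6, 14, 30, 35]
Five tails, so the longest non-decreasing subsequence has length 5 (e.g. 7, 12, 34, 35, 35).

5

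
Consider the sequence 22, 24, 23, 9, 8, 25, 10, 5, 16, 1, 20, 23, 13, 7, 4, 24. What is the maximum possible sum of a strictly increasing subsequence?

Let S[i] be the best sum of a strictly increasing subsequence ending at i:
i:       1   2   3   4   5   6   7   8   9  10  11  12  13  14  15  16
a[i]:   22  24  23   9   8  25  10   5  16   1  20  23  13   7   4  24
S:      22  46  45   9   8  71  19   5  35   1  55  78  32  12   5 102
Maximum is 102 (e.g. 9 + 10 + 16 + 20 + 23 + 24).

102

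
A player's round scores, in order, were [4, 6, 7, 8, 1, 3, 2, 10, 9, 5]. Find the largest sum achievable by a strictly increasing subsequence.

35

Let S[i] be the best sum of a strictly increasing subsequence ending at i:
i:      1  2  3  4  5  6  7  8  9 10
a[i]:   4  6  7  8  1  3  2 10  9  5
S:      4 10 17 25  1  4  3 35 34  9
Maximum is 35 (e.g. 4 + 6 + 7 + 8 + 10).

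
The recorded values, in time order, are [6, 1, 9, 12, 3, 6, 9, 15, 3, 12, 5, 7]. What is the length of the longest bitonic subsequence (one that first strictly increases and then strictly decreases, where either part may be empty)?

inc[i] = longest strictly increasing subsequence ending at i; dec[i] = longest strictly decreasing subsequence starting at i:
i:      1  2  3  4  5  6  7  8  9 10 11 12
a[i]:   6  1  9 12  3  6  9 15  3 12  5  7
inc:    1  1  2  3  2  3  4  5  2  5  3  4
dec:    2  1  3  3  1  2  2  3  1  2  1  1
Best peak at i=8 (value 15): inc=5, dec=3, length 5+3−1 = 7.

7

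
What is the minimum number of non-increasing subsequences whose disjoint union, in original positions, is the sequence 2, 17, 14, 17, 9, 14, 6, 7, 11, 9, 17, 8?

5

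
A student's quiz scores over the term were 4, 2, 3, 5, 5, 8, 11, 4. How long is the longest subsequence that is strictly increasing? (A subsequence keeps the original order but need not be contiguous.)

5

Track the smallest tail for each achievable length (strict):
4 → extends → [4]
2 → replaces 4 → [2]
3 → extends → [2, 3]
5 → extends → [2, 3, 5]
5 → already a tail → [2, 3, 5]
8 → extends → [2, 3, 5, 8]
11 → extends → [2, 3, 5, 8, 11]
4 → replaces 5 → [2, 3, 4, 8, 11]
Five tails, so the longest strictly increasing subsequence has length 5 (e.g. 2, 3, 5, 8, 11).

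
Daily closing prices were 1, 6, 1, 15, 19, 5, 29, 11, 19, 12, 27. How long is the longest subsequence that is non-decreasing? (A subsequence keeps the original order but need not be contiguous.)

6

Let dp[i] be the length of the longest such subsequence ending at index i:
i:      1  2  3  4  5  6  7  8  9 10 11
a[i]:   1  6  1 15 19  5 29 11 19 12 27
dp:     1  2  2  3  4  3  5  4  5  5  6
Maximum dp value is 6.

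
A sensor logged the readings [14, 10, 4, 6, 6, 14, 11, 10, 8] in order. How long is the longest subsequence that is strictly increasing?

3

Track the smallest tail for each achievable length (strict):
14 → extends → [14]
10 → replaces 14 → [10]
4 → replaces 10 → [4]
6 → extends → [4, 6]
6 → already a tail → [4, 6]
14 → extends → [4, 6, 14]
11 → replaces 14 → [4, 6, 11]
10 → replaces 11 → [4, 6, 10]
8 → replaces 10 → [4, 6, 8]
Three tails, so the longest strictly increasing subsequence has length 3 (e.g. 4, 6, 14).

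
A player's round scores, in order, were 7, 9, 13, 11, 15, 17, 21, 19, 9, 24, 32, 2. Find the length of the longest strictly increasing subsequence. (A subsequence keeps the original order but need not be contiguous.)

8

Let dp[i] be the length of the longest such subsequence ending at index i:
i:      1  2  3  4  5  6  7  8  9 10 11 12
a[i]:   7  9 13 11 15 17 21 19  9 24 32  2
dp:     1  2  3  3  4  5  6  6  2  7  8  1
Maximum dp value is 8.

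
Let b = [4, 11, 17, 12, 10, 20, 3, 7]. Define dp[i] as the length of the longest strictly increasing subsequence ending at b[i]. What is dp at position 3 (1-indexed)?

dp[i] = 1 + max{dp[j] : j<i, b[j]<b[i]} (or 1 if no such j):
i:      1  2  3  4  5  6  7  8
b[i]:   4 11 17 12 10 20  3  7
dp:     1  2  3  3  2  4  1  2
At index 3 the value is 3.

3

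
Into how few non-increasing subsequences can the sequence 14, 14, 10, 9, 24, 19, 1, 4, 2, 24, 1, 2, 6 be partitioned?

3

Place each on the leftmost legal pile:
14 → new pile 1 (tops now [14])
14 → pile 1 (tops now [14])
10 → pile 1 (tops now [10])
9 → pile 1 (tops now [9])
24 → new pile 2 (tops now [9, 24])
19 → pile 2 (tops now [9, 19])
1 → pile 1 (tops now [1, 19])
4 → pile 2 (tops now [1, 4])
2 → pile 2 (tops now [1, 2])
24 → new pile 3 (tops now [1, 2, 24])
1 → pile 1 (tops now [1, 2, 24])
2 → pile 2 (tops now [1, 2, 24])
6 → pile 3 (tops now [1, 2, 6])
Three piles.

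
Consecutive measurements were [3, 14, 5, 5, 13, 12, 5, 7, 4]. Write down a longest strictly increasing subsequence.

3, 5, 13

Patience tails give the LIS length; then backtrack through the dp parents:
3 → extends → [3]
14 → extends → [3, 14]
5 → replaces 14 → [3, 5]
5 → already a tail → [3, 5]
13 → extends → [3, 5, 13]
12 → replaces 13 → [3, 5, 12]
5 → already a tail → [3, 5, 12]
7 → replaces 12 → [3, 5, 7]
4 → replaces 5 → [3, 4, 7]
Length 3; one witness is 3, 5, 13.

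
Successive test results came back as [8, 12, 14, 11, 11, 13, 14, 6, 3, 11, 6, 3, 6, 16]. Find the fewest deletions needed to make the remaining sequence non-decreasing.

Fewest deletions = n − (longest non-decreasing subsequence).
Patience tails:
8 → extends → [8]
12 → extends → [8, 12]
14 → extends → [8, 12, 14]
11 → replaces 12 → [8, 11, 14]
11 → replaces 14 → [8, 11, 11]
13 → extends → [8, 11, 11, 13]
14 → extends → [8, 11, 11, 13, 14]
6 → replaces 8 → [6, 11, 11, 13, 14]
3 → replaces 6 → [3, 11, 11, 13, 14]
11 → replaces 13 → [3, 11, 11, 11, 14]
6 → replaces 11 → [3, 6, 11, 11, 14]
3 → replaces 6 → [3, 3, 11, 11, 14]
6 → replaces 11 → [3, 3, 6, 11, 14]
16 → extends → [3, 3, 6, 11, 14, 16]
Longest non-decreasing subsequence has length 6, so deletions = 14 − 6 = 8.

8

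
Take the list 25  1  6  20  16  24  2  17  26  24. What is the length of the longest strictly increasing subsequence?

Track the smallest tail for each achievable length (strict):
25 → extends → [25]
1 → replaces 25 → [1]
6 → extends → [1, 6]
20 → extends → [1, 6, 20]
16 → replaces 20 → [1, 6, 16]
24 → extends → [1, 6, 16, 24]
2 → replaces 6 → [1, 2, 16, 24]
17 → replaces 24 → [1, 2, 16, 17]
26 → extends → [1, 2, 16, 17, 26]
24 → replaces 26 → [1, 2, 16, 17, 24]
Five tails, so the longest strictly increasing subsequence has length 5 (e.g. 1, 6, 20, 24, 26).

5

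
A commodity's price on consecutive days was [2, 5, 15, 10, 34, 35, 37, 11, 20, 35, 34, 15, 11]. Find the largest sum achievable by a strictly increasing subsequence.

128

Let S[i] be the best sum of a strictly increasing subsequence ending at i:
i:       1   2   3   4   5   6   7   8   9  10  11  12  13
a[i]:    2   5  15  10  34  35  37  11  20  35  34  15  11
S:       2   7  22  17  56  91 128  28  48  91  82  43  28
Maximum is 128 (e.g. 2 + 5 + 15 + 34 + 35 + 37).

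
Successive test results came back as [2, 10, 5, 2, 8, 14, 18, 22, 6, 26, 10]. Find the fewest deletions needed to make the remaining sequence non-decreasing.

4

Fewest deletions = n − (longest non-decreasing subsequence).
Patience tails:
2 → extends → [2]
10 → extends → [2, 10]
5 → replaces 10 → [2, 5]
2 → replaces 5 → [2, 2]
8 → extends → [2, 2, 8]
14 → extends → [2, 2, 8, 14]
18 → extends → [2, 2, 8, 14, 18]
22 → extends → [2, 2, 8, 14, 18, 22]
6 → replaces 8 → [2, 2, 6, 14, 18, 22]
26 → extends → [2, 2, 6, 14, 18, 22, 26]
10 → replaces 14 → [2, 2, 6, 10, 18, 22, 26]
Longest non-decreasing subsequence has length 7, so deletions = 11 − 7 = 4.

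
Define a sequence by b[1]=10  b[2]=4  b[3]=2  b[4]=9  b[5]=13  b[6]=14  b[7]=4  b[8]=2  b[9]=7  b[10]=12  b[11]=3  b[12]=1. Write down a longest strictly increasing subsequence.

4, 9, 13, 14

Patience tails give the LIS length; then backtrack through the dp parents:
10 → extends → [10]
4 → replaces 10 → [4]
2 → replaces 4 → [2]
9 → extends → [2, 9]
13 → extends → [2, 9, 13]
14 → extends → [2, 9, 13, 14]
4 → replaces 9 → [2, 4, 13, 14]
2 → already a tail → [2, 4, 13, 14]
7 → replaces 13 → [2, 4, 7, 14]
12 → replaces 14 → [2, 4, 7, 12]
3 → replaces 4 → [2, 3, 7, 12]
1 → replaces 2 → [1, 3, 7, 12]
Length 4; one witness is 4, 9, 13, 14.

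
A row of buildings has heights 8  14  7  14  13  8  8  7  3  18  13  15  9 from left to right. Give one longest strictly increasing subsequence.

7, 8, 13, 15

Patience tails give the LIS length; then backtrack through the dp parents:
8 → extends → [8]
14 → extends → [8, 14]
7 → replaces 8 → [7, 14]
14 → already a tail → [7, 14]
13 → replaces 14 → [7, 13]
8 → replaces 13 → [7, 8]
8 → already a tail → [7, 8]
7 → already a tail → [7, 8]
3 → replaces 7 → [3, 8]
18 → extends → [3, 8, 18]
13 → replaces 18 → [3, 8, 13]
15 → extends → [3, 8, 13, 15]
9 → replaces 13 → [3, 8, 9, 15]
Length 4; one witness is 7, 8, 13, 15.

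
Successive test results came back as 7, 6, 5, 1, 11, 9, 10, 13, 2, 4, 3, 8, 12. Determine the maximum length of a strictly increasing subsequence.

5

Let dp[i] be the length of the longest such subsequence ending at index i:
i:      1  2  3  4  5  6  7  8  9 10 11 12 13
a[i]:   7  6  5  1 11  9 10 13  2  4  3  8 12
dp:     1  1  1  1  2  2  3  4  2  3  3  4  5
Maximum dp value is 5.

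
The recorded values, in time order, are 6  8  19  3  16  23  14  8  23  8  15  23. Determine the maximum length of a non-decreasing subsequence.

Let dp[i] be the length of the longest such subsequence ending at index i:
i:      1  2  3  4  5  6  7  8  9 10 11 12
a[i]:   6  8 19  3 16 23 14  8 23  8 15 23
dp:     1  2  3  1  3  4  3  3  5  4  5  6
Maximum dp value is 6.

6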